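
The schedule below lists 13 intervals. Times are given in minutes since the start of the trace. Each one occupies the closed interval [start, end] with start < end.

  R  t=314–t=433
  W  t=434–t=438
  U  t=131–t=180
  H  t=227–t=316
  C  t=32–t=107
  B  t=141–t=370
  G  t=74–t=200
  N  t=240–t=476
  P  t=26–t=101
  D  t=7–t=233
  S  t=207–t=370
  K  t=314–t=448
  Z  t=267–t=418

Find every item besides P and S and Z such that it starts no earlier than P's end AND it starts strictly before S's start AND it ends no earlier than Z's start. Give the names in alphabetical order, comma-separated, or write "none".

B

Conditions: its start is no earlier than P's end (X.start >= t=101) AND its start is strictly before S's start (X.start < t=207) AND its end is no earlier than Z's start (X.end >= t=267).
B: start t=141 >= t=101? ✓; start t=141 < t=207? ✓; end t=370 >= t=267? ✓ → yes.
C: start t=32 >= t=101? ✗; start t=32 < t=207? ✓; end t=107 >= t=267? ✗ → no.
D: start t=7 >= t=101? ✗; start t=7 < t=207? ✓; end t=233 >= t=267? ✗ → no.
G: start t=74 >= t=101? ✗; start t=74 < t=207? ✓; end t=200 >= t=267? ✗ → no.
H: start t=227 >= t=101? ✓; start t=227 < t=207? ✗; end t=316 >= t=267? ✓ → no.
K: start t=314 >= t=101? ✓; start t=314 < t=207? ✗; end t=448 >= t=267? ✓ → no.
N: start t=240 >= t=101? ✓; start t=240 < t=207? ✗; end t=476 >= t=267? ✓ → no.
R: start t=314 >= t=101? ✓; start t=314 < t=207? ✗; end t=433 >= t=267? ✓ → no.
U: start t=131 >= t=101? ✓; start t=131 < t=207? ✓; end t=180 >= t=267? ✗ → no.
W: start t=434 >= t=101? ✓; start t=434 < t=207? ✗; end t=438 >= t=267? ✓ → no.
Result: B.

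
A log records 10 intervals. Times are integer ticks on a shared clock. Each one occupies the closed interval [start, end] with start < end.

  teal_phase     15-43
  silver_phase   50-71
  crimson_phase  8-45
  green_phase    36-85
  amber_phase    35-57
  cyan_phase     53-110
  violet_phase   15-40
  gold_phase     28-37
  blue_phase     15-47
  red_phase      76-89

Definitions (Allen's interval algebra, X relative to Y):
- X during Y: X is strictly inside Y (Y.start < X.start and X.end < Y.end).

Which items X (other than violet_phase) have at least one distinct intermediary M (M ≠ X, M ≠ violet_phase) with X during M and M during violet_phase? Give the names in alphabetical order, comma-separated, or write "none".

none

Target violet_phase = [15, 40].
Intermediaries M with M during violet_phase: gold_phase.
Via gold_phase — items with X during gold_phase: none.
Union: none.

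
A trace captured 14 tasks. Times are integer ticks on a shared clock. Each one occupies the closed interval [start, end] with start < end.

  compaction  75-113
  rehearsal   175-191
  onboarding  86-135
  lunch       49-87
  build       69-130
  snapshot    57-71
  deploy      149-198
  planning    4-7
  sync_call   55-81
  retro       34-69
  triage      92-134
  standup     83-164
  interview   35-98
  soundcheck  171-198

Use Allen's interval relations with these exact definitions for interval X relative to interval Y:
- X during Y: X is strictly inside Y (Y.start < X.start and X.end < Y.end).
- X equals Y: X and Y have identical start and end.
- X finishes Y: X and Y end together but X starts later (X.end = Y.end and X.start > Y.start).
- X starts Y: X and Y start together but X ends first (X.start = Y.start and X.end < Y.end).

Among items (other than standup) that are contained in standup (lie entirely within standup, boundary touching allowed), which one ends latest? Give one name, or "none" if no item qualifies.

Target standup = [83, 164].
build [69, 130] → overlaps → excluded.
compaction [75, 113] → overlaps → excluded.
deploy [149, 198] → overlapped-by → excluded.
interview [35, 98] → overlaps → excluded.
lunch [49, 87] → overlaps → excluded.
onboarding [86, 135] → during → candidate.
planning [4, 7] → before → excluded.
rehearsal [175, 191] → after → excluded.
retro [34, 69] → before → excluded.
snapshot [57, 71] → before → excluded.
soundcheck [171, 198] → after → excluded.
sync_call [55, 81] → before → excluded.
triage [92, 134] → during → candidate.
Among candidates, latest end is 135 → onboarding.

onboarding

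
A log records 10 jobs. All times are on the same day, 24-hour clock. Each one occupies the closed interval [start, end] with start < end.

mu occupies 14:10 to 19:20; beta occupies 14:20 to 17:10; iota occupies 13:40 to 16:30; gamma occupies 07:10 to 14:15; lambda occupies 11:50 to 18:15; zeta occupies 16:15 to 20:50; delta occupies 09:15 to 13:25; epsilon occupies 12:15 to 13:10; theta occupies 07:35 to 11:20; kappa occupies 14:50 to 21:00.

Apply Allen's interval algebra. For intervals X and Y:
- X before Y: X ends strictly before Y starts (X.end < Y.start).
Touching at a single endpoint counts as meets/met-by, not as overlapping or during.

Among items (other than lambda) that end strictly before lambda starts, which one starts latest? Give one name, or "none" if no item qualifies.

Target lambda = [11:50, 18:15].
beta [14:20, 17:10] → during → excluded.
delta [09:15, 13:25] → overlaps → excluded.
epsilon [12:15, 13:10] → during → excluded.
gamma [07:10, 14:15] → overlaps → excluded.
iota [13:40, 16:30] → during → excluded.
kappa [14:50, 21:00] → overlapped-by → excluded.
mu [14:10, 19:20] → overlapped-by → excluded.
theta [07:35, 11:20] → before → candidate.
zeta [16:15, 20:50] → overlapped-by → excluded.
Among candidates, latest start is 07:35 → theta.

theta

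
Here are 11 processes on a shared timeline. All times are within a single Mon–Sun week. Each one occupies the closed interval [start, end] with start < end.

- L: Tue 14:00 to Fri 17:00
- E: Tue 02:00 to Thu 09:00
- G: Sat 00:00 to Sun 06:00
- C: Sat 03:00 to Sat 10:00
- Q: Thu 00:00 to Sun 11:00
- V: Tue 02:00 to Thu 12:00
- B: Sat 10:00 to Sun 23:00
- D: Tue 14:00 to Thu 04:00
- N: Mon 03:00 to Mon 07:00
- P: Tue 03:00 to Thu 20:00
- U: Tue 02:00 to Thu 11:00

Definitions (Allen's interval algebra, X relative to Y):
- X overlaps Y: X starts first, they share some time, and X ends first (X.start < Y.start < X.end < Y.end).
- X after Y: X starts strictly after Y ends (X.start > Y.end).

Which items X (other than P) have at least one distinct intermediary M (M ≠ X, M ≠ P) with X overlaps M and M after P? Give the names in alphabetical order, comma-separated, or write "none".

Target P = [Tue 03:00, Thu 20:00].
Intermediaries M with M after P: B, C, G.
Via B — items with X overlaps B: G, Q.
Via C — items with X overlaps C: none.
Via G — items with X overlaps G: none.
Union: G, Q.

G, Q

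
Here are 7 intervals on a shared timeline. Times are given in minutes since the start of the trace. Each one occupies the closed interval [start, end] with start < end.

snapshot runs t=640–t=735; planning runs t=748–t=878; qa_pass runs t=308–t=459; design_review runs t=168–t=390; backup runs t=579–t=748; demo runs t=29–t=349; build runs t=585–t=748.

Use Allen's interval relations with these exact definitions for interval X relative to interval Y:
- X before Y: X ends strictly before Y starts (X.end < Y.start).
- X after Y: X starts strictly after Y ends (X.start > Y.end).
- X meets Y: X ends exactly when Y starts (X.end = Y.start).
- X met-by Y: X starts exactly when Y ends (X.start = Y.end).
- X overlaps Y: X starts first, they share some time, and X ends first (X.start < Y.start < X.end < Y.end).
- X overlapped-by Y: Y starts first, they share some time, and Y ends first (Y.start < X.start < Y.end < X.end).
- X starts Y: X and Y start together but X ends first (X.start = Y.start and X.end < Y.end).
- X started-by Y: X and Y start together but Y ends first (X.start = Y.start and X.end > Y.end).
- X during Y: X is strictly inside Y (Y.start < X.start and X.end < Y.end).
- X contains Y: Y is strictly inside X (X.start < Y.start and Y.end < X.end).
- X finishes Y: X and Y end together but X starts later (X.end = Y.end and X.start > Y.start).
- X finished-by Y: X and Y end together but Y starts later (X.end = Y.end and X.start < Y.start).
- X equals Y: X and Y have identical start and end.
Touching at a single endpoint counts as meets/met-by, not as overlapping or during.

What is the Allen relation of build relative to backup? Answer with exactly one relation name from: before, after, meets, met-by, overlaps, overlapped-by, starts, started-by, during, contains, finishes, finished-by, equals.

build = [t=585, t=748]; backup = [t=579, t=748].
Compare endpoints: build.start > backup.start, build.start < backup.end, build.end > backup.start, build.end = backup.end.
That pattern is 'finishes'.

finishes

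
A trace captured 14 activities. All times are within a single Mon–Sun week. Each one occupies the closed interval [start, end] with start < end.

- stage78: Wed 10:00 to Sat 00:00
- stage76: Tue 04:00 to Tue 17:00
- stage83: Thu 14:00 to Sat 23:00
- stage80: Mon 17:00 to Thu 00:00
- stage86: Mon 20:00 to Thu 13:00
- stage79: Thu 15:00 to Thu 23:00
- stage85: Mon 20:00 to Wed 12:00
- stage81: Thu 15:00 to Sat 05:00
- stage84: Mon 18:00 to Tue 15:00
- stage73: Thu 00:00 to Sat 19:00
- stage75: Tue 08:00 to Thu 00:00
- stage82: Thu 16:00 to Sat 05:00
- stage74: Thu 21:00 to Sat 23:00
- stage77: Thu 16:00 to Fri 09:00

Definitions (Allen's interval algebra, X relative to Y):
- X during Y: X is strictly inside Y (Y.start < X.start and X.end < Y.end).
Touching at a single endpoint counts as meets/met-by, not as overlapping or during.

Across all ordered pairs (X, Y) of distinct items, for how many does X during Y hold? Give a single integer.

Checking all 182 ordered pairs for relation 'during'; matching pairs in alphabetical order:
(stage75, stage86): stage75 during stage86 ✓
(stage76, stage80): stage76 during stage80 ✓
(stage76, stage85): stage76 during stage85 ✓
(stage76, stage86): stage76 during stage86 ✓
(stage77, stage73): stage77 during stage73 ✓
(stage77, stage78): stage77 during stage78 ✓
(stage77, stage81): stage77 during stage81 ✓
(stage77, stage83): stage77 during stage83 ✓
(stage79, stage73): stage79 during stage73 ✓
(stage79, stage78): stage79 during stage78 ✓
(stage79, stage83): stage79 during stage83 ✓
(stage81, stage73): stage81 during stage73 ✓
(stage81, stage83): stage81 during stage83 ✓
(stage82, stage73): stage82 during stage73 ✓
(stage82, stage83): stage82 during stage83 ✓
(stage84, stage80): stage84 during stage80 ✓
(stage85, stage80): stage85 during stage80 ✓
Count: 17.

17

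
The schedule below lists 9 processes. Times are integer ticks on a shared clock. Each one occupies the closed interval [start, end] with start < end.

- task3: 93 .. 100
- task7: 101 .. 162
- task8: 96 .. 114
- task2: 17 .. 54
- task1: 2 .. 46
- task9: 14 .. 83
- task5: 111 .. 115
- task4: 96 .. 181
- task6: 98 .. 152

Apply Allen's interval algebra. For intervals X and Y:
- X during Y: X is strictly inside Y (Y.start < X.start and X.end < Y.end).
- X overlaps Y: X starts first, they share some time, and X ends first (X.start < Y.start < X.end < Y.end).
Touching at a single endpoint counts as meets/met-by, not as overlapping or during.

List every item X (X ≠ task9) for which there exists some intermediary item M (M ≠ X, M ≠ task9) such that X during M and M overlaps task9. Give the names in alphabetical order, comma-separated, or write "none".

Target task9 = [14, 83].
Intermediaries M with M overlaps task9: task1.
Via task1 — items with X during task1: none.
Union: none.

none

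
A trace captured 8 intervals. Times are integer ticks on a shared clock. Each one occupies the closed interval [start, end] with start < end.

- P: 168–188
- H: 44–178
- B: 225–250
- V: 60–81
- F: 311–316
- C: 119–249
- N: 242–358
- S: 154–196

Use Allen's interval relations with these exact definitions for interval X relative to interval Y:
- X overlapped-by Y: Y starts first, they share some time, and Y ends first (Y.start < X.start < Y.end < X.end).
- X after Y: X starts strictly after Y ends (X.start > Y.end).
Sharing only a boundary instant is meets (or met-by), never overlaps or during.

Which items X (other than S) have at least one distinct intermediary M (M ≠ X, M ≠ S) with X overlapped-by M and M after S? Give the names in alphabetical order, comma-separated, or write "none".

N

Target S = [154, 196].
Intermediaries M with M after S: B, F, N.
Via B — items with X overlapped-by B: N.
Via F — items with X overlapped-by F: none.
Via N — items with X overlapped-by N: none.
Union: N.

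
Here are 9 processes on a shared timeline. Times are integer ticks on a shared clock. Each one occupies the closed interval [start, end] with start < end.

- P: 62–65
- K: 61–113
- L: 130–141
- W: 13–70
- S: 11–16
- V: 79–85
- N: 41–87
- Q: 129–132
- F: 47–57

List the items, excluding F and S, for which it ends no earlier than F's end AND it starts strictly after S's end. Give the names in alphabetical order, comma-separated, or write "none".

Conditions: its end is no earlier than F's end (X.end >= 57) AND its start is strictly after S's end (X.start > 16).
K: end 113 >= 57? ✓; start 61 > 16? ✓ → yes.
L: end 141 >= 57? ✓; start 130 > 16? ✓ → yes.
N: end 87 >= 57? ✓; start 41 > 16? ✓ → yes.
P: end 65 >= 57? ✓; start 62 > 16? ✓ → yes.
Q: end 132 >= 57? ✓; start 129 > 16? ✓ → yes.
V: end 85 >= 57? ✓; start 79 > 16? ✓ → yes.
W: end 70 >= 57? ✓; start 13 > 16? ✗ → no.
Result: K, L, N, P, Q, V.

K, L, N, P, Q, V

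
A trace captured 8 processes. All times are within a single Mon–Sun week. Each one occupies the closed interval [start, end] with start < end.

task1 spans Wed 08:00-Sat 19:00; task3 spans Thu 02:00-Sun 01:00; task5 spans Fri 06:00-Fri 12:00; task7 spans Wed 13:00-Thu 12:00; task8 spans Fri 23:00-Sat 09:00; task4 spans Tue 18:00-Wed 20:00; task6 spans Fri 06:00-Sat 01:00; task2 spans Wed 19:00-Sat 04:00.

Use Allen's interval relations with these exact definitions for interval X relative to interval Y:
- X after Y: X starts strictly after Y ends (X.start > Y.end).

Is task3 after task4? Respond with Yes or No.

Yes

task3 = [Thu 02:00, Sun 01:00], task4 = [Tue 18:00, Wed 20:00].
Actual relation of task3 to task4: after.
Asked whether 'after' holds → Yes.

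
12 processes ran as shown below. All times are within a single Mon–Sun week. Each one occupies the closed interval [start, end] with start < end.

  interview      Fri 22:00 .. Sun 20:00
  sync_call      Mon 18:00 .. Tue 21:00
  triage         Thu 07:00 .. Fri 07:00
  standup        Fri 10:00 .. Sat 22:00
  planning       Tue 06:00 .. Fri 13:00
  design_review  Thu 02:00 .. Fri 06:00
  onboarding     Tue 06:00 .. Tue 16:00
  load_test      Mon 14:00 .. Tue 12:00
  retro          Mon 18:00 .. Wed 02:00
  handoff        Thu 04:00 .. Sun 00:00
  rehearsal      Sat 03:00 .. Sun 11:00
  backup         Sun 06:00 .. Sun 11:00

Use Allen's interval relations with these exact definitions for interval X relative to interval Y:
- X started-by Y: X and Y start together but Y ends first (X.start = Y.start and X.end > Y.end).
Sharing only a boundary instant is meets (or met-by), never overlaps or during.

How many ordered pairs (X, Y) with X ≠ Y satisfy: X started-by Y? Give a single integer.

2

Checking all 132 ordered pairs for relation 'started-by'; matching pairs in alphabetical order:
(planning, onboarding): planning started-by onboarding ✓
(retro, sync_call): retro started-by sync_call ✓
Count: 2.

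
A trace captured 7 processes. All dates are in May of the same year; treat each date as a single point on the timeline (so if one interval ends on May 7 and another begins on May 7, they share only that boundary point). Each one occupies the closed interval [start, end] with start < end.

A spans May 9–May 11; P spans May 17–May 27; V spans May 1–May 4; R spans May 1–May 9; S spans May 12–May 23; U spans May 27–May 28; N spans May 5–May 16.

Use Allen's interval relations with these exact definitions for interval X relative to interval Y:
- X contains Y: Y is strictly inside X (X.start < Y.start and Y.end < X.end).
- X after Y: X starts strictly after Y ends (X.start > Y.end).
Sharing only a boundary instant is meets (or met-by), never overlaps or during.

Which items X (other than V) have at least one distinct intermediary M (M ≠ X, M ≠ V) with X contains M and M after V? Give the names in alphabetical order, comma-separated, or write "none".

N

Target V = [May 1, May 4].
Intermediaries M with M after V: A, N, P, S, U.
Via A — items with X contains A: N.
Via N — items with X contains N: none.
Via P — items with X contains P: none.
Via S — items with X contains S: none.
Via U — items with X contains U: none.
Union: N.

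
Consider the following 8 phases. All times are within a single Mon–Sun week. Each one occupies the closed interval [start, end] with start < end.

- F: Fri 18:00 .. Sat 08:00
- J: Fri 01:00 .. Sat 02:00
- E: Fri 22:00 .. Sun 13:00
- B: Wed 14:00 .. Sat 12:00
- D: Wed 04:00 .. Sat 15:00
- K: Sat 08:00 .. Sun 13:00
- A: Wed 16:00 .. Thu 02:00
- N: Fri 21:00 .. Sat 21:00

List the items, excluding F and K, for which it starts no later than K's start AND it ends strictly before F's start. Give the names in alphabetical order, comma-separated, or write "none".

Conditions: its start is no later than K's start (X.start <= Sat 08:00) AND its end is strictly before F's start (X.end < Fri 18:00).
A: start Wed 16:00 <= Sat 08:00? ✓; end Thu 02:00 < Fri 18:00? ✓ → yes.
B: start Wed 14:00 <= Sat 08:00? ✓; end Sat 12:00 < Fri 18:00? ✗ → no.
D: start Wed 04:00 <= Sat 08:00? ✓; end Sat 15:00 < Fri 18:00? ✗ → no.
E: start Fri 22:00 <= Sat 08:00? ✓; end Sun 13:00 < Fri 18:00? ✗ → no.
J: start Fri 01:00 <= Sat 08:00? ✓; end Sat 02:00 < Fri 18:00? ✗ → no.
N: start Fri 21:00 <= Sat 08:00? ✓; end Sat 21:00 < Fri 18:00? ✗ → no.
Result: A.

A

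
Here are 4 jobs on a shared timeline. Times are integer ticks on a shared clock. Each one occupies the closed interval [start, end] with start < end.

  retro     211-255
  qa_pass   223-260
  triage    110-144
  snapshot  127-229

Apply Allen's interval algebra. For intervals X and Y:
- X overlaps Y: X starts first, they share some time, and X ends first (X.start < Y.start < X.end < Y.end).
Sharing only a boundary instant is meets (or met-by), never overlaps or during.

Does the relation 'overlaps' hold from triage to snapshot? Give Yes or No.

Yes

triage = [110, 144], snapshot = [127, 229].
Actual relation of triage to snapshot: overlaps.
Asked whether 'overlaps' holds → Yes.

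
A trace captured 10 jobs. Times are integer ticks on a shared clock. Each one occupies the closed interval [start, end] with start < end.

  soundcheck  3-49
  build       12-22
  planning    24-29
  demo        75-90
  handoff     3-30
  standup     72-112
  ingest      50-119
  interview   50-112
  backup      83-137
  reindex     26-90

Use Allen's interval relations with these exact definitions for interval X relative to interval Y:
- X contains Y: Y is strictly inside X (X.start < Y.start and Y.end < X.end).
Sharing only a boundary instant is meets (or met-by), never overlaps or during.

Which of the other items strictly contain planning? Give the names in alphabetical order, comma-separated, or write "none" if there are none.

Target planning = [24, 29].
backup [83, 137] → after → no.
build [12, 22] → before → no.
demo [75, 90] → after → no.
handoff [3, 30] → contains → yes.
ingest [50, 119] → after → no.
interview [50, 112] → after → no.
reindex [26, 90] → overlapped-by → no.
soundcheck [3, 49] → contains → yes.
standup [72, 112] → after → no.
Result: handoff, soundcheck.

handoff, soundcheck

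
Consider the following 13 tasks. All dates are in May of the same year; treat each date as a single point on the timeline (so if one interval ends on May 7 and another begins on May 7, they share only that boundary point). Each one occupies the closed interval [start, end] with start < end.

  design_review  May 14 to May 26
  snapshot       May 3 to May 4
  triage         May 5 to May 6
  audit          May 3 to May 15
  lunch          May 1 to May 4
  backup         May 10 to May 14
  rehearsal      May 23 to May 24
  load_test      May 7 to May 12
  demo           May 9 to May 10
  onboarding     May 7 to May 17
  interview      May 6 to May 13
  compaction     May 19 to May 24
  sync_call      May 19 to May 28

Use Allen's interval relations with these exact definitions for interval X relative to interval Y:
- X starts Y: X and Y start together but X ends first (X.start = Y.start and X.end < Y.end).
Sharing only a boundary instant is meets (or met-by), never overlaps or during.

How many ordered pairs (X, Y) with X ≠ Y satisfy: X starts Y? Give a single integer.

3

Checking all 156 ordered pairs for relation 'starts'; matching pairs in alphabetical order:
(compaction, sync_call): compaction starts sync_call ✓
(load_test, onboarding): load_test starts onboarding ✓
(snapshot, audit): snapshot starts audit ✓
Count: 3.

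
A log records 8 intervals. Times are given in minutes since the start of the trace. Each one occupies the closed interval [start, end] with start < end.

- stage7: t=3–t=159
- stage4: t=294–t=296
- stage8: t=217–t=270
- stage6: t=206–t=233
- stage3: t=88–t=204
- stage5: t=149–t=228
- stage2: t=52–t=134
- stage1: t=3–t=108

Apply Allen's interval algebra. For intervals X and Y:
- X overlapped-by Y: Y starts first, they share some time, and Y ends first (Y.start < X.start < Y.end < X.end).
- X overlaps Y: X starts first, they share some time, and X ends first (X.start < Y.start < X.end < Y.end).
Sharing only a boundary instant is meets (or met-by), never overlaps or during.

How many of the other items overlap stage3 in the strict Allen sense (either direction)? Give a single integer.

Target stage3 = [t=88, t=204].
stage1 [t=3, t=108] → overlaps → counts.
stage2 [t=52, t=134] → overlaps → counts.
stage4 [t=294, t=296] → after → no.
stage5 [t=149, t=228] → overlapped-by → counts.
stage6 [t=206, t=233] → after → no.
stage7 [t=3, t=159] → overlaps → counts.
stage8 [t=217, t=270] → after → no.
Total: 4.

4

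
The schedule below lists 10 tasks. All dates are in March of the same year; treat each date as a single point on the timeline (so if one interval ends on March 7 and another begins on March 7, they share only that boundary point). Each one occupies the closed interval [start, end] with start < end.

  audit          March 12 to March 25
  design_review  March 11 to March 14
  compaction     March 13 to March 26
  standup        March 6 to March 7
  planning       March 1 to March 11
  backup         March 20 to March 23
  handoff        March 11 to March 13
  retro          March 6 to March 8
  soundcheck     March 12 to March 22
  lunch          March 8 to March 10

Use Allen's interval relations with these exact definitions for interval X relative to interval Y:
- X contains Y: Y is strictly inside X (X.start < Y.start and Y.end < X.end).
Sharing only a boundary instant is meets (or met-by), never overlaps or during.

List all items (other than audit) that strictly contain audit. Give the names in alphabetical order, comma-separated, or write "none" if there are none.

Target audit = [March 12, March 25].
backup [March 20, March 23] → during → no.
compaction [March 13, March 26] → overlapped-by → no.
design_review [March 11, March 14] → overlaps → no.
handoff [March 11, March 13] → overlaps → no.
lunch [March 8, March 10] → before → no.
planning [March 1, March 11] → before → no.
retro [March 6, March 8] → before → no.
soundcheck [March 12, March 22] → starts → no.
standup [March 6, March 7] → before → no.
Result: none.

none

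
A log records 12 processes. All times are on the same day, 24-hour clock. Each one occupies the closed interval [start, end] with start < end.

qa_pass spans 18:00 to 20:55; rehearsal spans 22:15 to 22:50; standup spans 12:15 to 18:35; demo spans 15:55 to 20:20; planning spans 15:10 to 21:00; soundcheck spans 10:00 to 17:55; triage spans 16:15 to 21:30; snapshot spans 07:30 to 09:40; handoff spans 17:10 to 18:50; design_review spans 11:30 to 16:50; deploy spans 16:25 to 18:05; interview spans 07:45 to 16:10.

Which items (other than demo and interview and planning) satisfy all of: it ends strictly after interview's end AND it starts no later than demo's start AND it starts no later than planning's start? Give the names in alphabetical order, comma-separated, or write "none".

Conditions: its end is strictly after interview's end (X.end > 16:10) AND its start is no later than demo's start (X.start <= 15:55) AND its start is no later than planning's start (X.start <= 15:10).
deploy: end 18:05 > 16:10? ✓; start 16:25 <= 15:55? ✗; start 16:25 <= 15:10? ✗ → no.
design_review: end 16:50 > 16:10? ✓; start 11:30 <= 15:55? ✓; start 11:30 <= 15:10? ✓ → yes.
handoff: end 18:50 > 16:10? ✓; start 17:10 <= 15:55? ✗; start 17:10 <= 15:10? ✗ → no.
qa_pass: end 20:55 > 16:10? ✓; start 18:00 <= 15:55? ✗; start 18:00 <= 15:10? ✗ → no.
rehearsal: end 22:50 > 16:10? ✓; start 22:15 <= 15:55? ✗; start 22:15 <= 15:10? ✗ → no.
snapshot: end 09:40 > 16:10? ✗; start 07:30 <= 15:55? ✓; start 07:30 <= 15:10? ✓ → no.
soundcheck: end 17:55 > 16:10? ✓; start 10:00 <= 15:55? ✓; start 10:00 <= 15:10? ✓ → yes.
standup: end 18:35 > 16:10? ✓; start 12:15 <= 15:55? ✓; start 12:15 <= 15:10? ✓ → yes.
triage: end 21:30 > 16:10? ✓; start 16:15 <= 15:55? ✗; start 16:15 <= 15:10? ✗ → no.
Result: design_review, soundcheck, standup.

design_review, soundcheck, standup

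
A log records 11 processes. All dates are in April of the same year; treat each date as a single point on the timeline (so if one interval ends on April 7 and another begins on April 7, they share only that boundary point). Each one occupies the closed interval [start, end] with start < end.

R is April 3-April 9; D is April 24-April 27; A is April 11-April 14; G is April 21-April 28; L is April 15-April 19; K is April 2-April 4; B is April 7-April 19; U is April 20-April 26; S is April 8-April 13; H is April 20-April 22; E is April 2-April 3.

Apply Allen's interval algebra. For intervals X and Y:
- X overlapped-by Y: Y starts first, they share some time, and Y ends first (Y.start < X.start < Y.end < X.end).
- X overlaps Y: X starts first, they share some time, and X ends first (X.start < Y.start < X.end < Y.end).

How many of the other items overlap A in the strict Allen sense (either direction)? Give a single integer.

1

Target A = [April 11, April 14].
B [April 7, April 19] → contains → no.
D [April 24, April 27] → after → no.
E [April 2, April 3] → before → no.
G [April 21, April 28] → after → no.
H [April 20, April 22] → after → no.
K [April 2, April 4] → before → no.
L [April 15, April 19] → after → no.
R [April 3, April 9] → before → no.
S [April 8, April 13] → overlaps → counts.
U [April 20, April 26] → after → no.
Total: 1.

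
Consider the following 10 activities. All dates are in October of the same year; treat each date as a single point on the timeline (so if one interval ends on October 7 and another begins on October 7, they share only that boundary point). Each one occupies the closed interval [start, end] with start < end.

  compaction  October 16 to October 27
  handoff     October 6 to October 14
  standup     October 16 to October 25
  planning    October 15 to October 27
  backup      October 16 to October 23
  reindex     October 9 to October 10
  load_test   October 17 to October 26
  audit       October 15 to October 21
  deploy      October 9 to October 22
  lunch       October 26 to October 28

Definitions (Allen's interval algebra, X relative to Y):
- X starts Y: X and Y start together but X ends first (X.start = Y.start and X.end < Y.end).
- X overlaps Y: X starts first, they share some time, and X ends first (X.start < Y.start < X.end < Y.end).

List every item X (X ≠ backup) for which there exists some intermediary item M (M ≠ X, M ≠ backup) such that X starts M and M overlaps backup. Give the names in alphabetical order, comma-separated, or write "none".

Target backup = [October 16, October 23].
Intermediaries M with M overlaps backup: audit, deploy.
Via audit — items with X starts audit: none.
Via deploy — items with X starts deploy: reindex.
Union: reindex.

reindex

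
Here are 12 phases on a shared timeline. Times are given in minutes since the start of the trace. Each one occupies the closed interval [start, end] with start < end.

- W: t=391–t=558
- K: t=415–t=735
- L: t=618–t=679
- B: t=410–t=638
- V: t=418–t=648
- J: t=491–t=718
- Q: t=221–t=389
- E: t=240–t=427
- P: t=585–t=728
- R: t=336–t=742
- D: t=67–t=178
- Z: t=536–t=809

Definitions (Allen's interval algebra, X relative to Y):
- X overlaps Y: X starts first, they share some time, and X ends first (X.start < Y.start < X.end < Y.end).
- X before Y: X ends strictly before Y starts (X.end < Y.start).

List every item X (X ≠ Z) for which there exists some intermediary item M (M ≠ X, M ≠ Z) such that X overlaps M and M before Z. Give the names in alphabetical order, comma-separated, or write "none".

Target Z = [t=536, t=809].
Intermediaries M with M before Z: D, E, Q.
Via D — items with X overlaps D: none.
Via E — items with X overlaps E: Q.
Via Q — items with X overlaps Q: none.
Union: Q.

Q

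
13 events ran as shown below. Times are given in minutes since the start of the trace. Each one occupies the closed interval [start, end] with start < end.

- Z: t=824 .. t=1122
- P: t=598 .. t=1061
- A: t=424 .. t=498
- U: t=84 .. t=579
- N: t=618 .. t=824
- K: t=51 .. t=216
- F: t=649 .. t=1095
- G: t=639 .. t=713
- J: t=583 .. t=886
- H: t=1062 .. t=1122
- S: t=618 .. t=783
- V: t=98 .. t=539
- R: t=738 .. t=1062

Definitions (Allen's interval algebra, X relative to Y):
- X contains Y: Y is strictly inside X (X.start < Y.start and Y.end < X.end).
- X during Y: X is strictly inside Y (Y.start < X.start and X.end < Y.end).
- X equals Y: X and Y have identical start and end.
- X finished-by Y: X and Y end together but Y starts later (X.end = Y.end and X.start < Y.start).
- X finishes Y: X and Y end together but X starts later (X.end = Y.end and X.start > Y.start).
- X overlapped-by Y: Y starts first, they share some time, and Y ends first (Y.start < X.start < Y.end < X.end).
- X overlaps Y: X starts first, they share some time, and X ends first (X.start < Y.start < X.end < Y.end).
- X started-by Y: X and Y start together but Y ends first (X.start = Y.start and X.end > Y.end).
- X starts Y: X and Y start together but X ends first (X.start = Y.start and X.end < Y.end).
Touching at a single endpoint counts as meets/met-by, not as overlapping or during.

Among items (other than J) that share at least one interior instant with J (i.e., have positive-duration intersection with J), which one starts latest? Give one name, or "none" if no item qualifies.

Z

Target J = [t=583, t=886].
A [t=424, t=498] → before → excluded.
F [t=649, t=1095] → overlapped-by → candidate.
G [t=639, t=713] → during → candidate.
H [t=1062, t=1122] → after → excluded.
K [t=51, t=216] → before → excluded.
N [t=618, t=824] → during → candidate.
P [t=598, t=1061] → overlapped-by → candidate.
R [t=738, t=1062] → overlapped-by → candidate.
S [t=618, t=783] → during → candidate.
U [t=84, t=579] → before → excluded.
V [t=98, t=539] → before → excluded.
Z [t=824, t=1122] → overlapped-by → candidate.
Among candidates, latest start is t=824 → Z.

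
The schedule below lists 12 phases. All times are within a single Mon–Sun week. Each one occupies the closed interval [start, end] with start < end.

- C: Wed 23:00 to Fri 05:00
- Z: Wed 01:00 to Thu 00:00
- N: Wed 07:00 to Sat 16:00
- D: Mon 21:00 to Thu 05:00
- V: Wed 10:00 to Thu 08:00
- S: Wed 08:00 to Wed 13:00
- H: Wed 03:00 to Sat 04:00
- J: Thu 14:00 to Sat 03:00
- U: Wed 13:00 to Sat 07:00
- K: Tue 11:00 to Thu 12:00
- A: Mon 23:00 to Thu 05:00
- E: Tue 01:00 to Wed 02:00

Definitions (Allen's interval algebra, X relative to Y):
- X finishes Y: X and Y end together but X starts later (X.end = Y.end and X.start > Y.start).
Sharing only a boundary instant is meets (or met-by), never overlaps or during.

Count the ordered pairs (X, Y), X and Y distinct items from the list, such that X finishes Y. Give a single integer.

1

Checking all 132 ordered pairs for relation 'finishes'; matching pairs in alphabetical order:
(A, D): A finishes D ✓
Count: 1.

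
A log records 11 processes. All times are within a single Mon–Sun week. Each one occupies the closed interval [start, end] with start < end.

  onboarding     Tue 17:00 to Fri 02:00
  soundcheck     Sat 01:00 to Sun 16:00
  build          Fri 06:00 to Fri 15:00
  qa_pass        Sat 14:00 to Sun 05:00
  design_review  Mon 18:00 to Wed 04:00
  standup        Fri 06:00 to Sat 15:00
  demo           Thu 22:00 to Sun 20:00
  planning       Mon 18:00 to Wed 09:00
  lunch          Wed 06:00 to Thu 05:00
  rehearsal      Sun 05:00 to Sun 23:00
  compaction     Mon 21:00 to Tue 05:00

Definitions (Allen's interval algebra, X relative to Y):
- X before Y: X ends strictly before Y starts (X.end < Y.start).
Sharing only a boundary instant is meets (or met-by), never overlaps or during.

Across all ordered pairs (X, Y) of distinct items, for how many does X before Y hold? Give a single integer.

Checking all 110 ordered pairs for relation 'before'; matching pairs in alphabetical order:
(build, qa_pass): build before qa_pass ✓
(build, rehearsal): build before rehearsal ✓
(build, soundcheck): build before soundcheck ✓
(compaction, build): compaction before build ✓
(compaction, demo): compaction before demo ✓
(compaction, lunch): compaction before lunch ✓
(compaction, onboarding): compaction before onboarding ✓
(compaction, qa_pass): compaction before qa_pass ✓
(compaction, rehearsal): compaction before rehearsal ✓
(compaction, soundcheck): compaction before soundcheck ✓
(compaction, standup): compaction before standup ✓
(design_review, build): design_review before build ✓
(design_review, demo): design_review before demo ✓
(design_review, lunch): design_review before lunch ✓
(design_review, qa_pass): design_review before qa_pass ✓
(design_review, rehearsal): design_review before rehearsal ✓
(design_review, soundcheck): design_review before soundcheck ✓
(design_review, standup): design_review before standup ✓
(lunch, build): lunch before build ✓
(lunch, demo): lunch before demo ✓
(lunch, qa_pass): lunch before qa_pass ✓
(lunch, rehearsal): lunch before rehearsal ✓
(lunch, soundcheck): lunch before soundcheck ✓
(lunch, standup): lunch before standup ✓
... plus 12 further pairs not listed.
Count: 36.

36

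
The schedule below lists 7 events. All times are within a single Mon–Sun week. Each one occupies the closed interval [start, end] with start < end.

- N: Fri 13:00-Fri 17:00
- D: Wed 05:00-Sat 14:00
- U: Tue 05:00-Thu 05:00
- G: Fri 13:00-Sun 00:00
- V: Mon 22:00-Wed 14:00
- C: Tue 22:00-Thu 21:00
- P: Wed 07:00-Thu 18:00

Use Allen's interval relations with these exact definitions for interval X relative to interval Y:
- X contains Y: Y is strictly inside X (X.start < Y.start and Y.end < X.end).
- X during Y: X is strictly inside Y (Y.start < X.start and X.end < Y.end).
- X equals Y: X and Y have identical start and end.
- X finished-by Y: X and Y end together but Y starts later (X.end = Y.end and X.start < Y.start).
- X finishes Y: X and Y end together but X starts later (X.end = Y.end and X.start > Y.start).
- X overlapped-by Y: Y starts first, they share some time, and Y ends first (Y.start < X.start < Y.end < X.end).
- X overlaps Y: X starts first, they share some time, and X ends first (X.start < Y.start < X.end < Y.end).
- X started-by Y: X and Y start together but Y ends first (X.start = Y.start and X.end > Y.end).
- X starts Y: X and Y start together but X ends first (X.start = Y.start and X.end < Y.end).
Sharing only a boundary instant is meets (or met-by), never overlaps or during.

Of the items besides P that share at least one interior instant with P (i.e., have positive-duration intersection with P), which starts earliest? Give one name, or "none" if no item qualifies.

V

Target P = [Wed 07:00, Thu 18:00].
C [Tue 22:00, Thu 21:00] → contains → candidate.
D [Wed 05:00, Sat 14:00] → contains → candidate.
G [Fri 13:00, Sun 00:00] → after → excluded.
N [Fri 13:00, Fri 17:00] → after → excluded.
U [Tue 05:00, Thu 05:00] → overlaps → candidate.
V [Mon 22:00, Wed 14:00] → overlaps → candidate.
Among candidates, earliest start is Mon 22:00 → V.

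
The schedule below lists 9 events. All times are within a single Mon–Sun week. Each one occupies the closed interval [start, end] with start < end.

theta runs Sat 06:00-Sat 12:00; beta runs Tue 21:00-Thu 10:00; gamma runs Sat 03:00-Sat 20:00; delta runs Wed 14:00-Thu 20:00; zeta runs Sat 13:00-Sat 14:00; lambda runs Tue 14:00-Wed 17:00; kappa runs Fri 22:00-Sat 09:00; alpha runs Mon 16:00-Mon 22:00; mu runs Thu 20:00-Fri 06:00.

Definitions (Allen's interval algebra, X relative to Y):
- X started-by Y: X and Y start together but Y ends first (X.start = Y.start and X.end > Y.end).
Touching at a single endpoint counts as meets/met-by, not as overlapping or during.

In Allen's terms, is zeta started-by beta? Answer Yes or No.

No

zeta = [Sat 13:00, Sat 14:00], beta = [Tue 21:00, Thu 10:00].
Actual relation of zeta to beta: after.
Asked whether 'started-by' holds → No.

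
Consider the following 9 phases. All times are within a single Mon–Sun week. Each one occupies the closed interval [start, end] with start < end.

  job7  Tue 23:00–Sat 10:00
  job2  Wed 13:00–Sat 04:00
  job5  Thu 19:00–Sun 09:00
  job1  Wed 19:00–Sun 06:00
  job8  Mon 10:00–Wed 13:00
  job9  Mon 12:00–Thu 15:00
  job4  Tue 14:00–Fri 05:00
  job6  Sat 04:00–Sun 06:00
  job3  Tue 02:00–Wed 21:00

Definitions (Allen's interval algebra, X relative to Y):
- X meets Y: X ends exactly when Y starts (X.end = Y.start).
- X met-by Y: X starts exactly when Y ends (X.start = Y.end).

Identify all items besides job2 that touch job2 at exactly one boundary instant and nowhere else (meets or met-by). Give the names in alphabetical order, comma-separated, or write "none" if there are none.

Target job2 = [Wed 13:00, Sat 04:00].
job1 [Wed 19:00, Sun 06:00] → overlapped-by → no.
job3 [Tue 02:00, Wed 21:00] → overlaps → no.
job4 [Tue 14:00, Fri 05:00] → overlaps → no.
job5 [Thu 19:00, Sun 09:00] → overlapped-by → no.
job6 [Sat 04:00, Sun 06:00] → met-by → yes.
job7 [Tue 23:00, Sat 10:00] → contains → no.
job8 [Mon 10:00, Wed 13:00] → meets → yes.
job9 [Mon 12:00, Thu 15:00] → overlaps → no.
Result: job6, job8.

job6, job8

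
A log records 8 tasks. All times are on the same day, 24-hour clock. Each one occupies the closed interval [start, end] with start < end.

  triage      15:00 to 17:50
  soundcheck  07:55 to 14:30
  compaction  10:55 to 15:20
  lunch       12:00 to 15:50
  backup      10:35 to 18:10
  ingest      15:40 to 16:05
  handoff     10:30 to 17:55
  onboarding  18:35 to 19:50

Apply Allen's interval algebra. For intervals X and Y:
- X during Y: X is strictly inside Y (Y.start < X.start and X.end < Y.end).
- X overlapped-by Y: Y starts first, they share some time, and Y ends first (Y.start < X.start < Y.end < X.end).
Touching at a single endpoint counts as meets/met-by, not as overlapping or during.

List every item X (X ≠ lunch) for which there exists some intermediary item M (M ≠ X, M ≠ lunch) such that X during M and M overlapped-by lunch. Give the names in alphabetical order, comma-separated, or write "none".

Target lunch = [12:00, 15:50].
Intermediaries M with M overlapped-by lunch: ingest, triage.
Via ingest — items with X during ingest: none.
Via triage — items with X during triage: ingest.
Union: ingest.

ingest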